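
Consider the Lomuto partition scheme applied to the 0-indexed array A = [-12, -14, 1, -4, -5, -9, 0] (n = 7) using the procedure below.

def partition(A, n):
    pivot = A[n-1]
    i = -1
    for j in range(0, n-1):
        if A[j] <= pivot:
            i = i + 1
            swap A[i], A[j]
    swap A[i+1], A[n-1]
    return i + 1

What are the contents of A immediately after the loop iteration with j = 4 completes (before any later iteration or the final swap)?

[-12, -14, -4, -5, 1, -9, 0]

pivot = A[6] = 0; i = -1
j=0: A[0]=-12 ≤ 0 → i=0, swap A[0],A[0] (no change) → [-12, -14, 1, -4, -5, -9, 0]
j=1: A[1]=-14 ≤ 0 → i=1, swap A[1],A[1] (no change) → [-12, -14, 1, -4, -5, -9, 0]
j=2: A[2]=1 > 0 → no swap
j=3: A[3]=-4 ≤ 0 → i=2, swap A[2],A[3] → [-12, -14, -4, 1, -5, -9, 0]
j=4: A[4]=-5 ≤ 0 → i=3, swap A[3],A[4] → [-12, -14, -4, -5, 1, -9, 0]
(after j=4) A = [-12, -14, -4, -5, 1, -9, 0]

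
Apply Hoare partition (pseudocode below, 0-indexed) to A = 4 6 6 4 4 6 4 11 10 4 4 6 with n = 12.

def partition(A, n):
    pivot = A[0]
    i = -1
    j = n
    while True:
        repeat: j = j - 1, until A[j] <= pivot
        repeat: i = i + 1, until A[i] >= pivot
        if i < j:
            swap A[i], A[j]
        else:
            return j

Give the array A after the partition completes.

pivot = A[0] = 4; i = -1, j = 12
j→10 (A[10]=4≤4), i→0 (A[0]=4≥4); i<j, swap → 4 6 6 4 4 6 4 11 10 4 4 6
j→9 (A[9]=4≤4), i→1 (A[1]=6≥4); i<j, swap → 4 4 6 4 4 6 4 11 10 6 4 6
j→6 (A[6]=4≤4), i→2 (A[2]=6≥4); i<j, swap → 4 4 4 4 4 6 6 11 10 6 4 6
j→4 (A[4]=4≤4), i→3 (A[3]=4≥4); i<j, swap → 4 4 4 4 4 6 6 11 10 6 4 6
j→3, i→4; i≥j, return j=3. A = 4 4 4 4 4 6 6 11 10 6 4 6

4 4 4 4 4 6 6 11 10 6 4 6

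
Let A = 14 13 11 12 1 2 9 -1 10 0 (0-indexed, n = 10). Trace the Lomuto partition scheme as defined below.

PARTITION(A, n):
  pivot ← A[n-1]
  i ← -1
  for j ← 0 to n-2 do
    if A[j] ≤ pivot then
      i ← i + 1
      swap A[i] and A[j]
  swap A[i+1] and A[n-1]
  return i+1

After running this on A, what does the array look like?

pivot=0, i=-1
j=0: 14>0, skip
j=1: 13>0, skip
j=2: 11>0, skip
j=3: 12>0, skip
j=4: 1>0, skip
j=5: 2>0, skip
j=6: 9>0, skip
j=7: -1≤0, i=0, swap(0,7) ⇒ -1 13 11 12 1 2 9 14 10 0
j=8: 10>0, skip
swap(1,9) ⇒ -1 0 11 12 1 2 9 14 10 13; return 1

-1 0 11 12 1 2 9 14 10 13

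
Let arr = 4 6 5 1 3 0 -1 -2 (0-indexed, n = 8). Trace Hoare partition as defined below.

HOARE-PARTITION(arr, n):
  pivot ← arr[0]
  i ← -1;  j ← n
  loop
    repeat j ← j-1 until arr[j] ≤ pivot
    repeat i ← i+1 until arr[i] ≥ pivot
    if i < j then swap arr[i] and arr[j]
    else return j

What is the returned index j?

pivot = arr[0] = 4; i = -1, j = 8
j→7 (arr[7]=-2≤4), i→0 (arr[0]=4≥4); i<j, swap → -2 6 5 1 3 0 -1 4
j→6 (arr[6]=-1≤4), i→1 (arr[1]=6≥4); i<j, swap → -2 -1 5 1 3 0 6 4
j→5 (arr[5]=0≤4), i→2 (arr[2]=5≥4); i<j, swap → -2 -1 0 1 3 5 6 4
j→4, i→5; i≥j, return j=4. arr = -2 -1 0 1 3 5 6 4

4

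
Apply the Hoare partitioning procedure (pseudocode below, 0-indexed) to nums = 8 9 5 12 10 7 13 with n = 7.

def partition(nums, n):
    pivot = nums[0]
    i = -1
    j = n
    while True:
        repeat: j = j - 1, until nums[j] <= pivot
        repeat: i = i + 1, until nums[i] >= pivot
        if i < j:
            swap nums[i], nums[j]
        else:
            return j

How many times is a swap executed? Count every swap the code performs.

pivot=8
j stops at 5 (7), i stops at 0 (8); swap ⇒ 7 9 5 12 10 8 13
j stops at 2 (5), i stops at 1 (9); swap ⇒ 7 5 9 12 10 8 13
j stops at 1, i stops at 2; i≥j ⇒ return 1. nums=7 5 9 12 10 8 13

2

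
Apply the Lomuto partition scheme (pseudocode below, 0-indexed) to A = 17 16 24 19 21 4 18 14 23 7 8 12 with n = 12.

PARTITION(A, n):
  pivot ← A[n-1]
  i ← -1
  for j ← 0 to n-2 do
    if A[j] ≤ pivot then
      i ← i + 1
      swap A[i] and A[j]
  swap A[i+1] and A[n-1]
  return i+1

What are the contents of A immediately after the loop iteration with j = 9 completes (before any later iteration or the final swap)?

pivot=12, i=-1
j=0: 17>12, skip
j=1: 16>12, skip
j=2: 24>12, skip
j=3: 19>12, skip
j=4: 21>12, skip
j=5: 4≤12, i=0, swap(0,5) ⇒ 4 16 24 19 21 17 18 14 23 7 8 12
j=6: 18>12, skip
j=7: 14>12, skip
j=8: 23>12, skip
j=9: 7≤12, i=1, swap(1,9) ⇒ 4 7 24 19 21 17 18 14 23 16 8 12
(after j=9) A = 4 7 24 19 21 17 18 14 23 16 8 12

4 7 24 19 21 17 18 14 23 16 8 12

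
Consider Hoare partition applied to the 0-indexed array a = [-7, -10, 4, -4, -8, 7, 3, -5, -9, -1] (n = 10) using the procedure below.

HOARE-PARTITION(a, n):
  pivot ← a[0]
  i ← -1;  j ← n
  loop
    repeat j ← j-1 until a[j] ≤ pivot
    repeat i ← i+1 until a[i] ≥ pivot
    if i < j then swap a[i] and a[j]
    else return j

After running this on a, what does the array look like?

[-9, -10, -8, -4, 4, 7, 3, -5, -7, -1]

pivot = a[0] = -7; i = -1, j = 10
j→8 (a[8]=-9≤-7), i→0 (a[0]=-7≥-7); i<j, swap → [-9, -10, 4, -4, -8, 7, 3, -5, -7, -1]
j→4 (a[4]=-8≤-7), i→2 (a[2]=4≥-7); i<j, swap → [-9, -10, -8, -4, 4, 7, 3, -5, -7, -1]
j→2, i→3; i≥j, return j=2. a = [-9, -10, -8, -4, 4, 7, 3, -5, -7, -1]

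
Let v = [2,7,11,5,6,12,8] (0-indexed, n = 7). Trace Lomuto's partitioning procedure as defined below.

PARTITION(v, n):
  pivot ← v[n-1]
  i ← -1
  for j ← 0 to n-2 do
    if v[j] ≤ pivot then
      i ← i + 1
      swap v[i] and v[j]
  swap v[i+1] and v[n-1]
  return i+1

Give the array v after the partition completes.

pivot=8, i=-1
j=0: 2≤8, i=0, swap(0,0) ⇒ [2,7,11,5,6,12,8]
j=1: 7≤8, i=1, swap(1,1) ⇒ [2,7,11,5,6,12,8]
j=2: 11>8, skip
j=3: 5≤8, i=2, swap(2,3) ⇒ [2,7,5,11,6,12,8]
j=4: 6≤8, i=3, swap(3,4) ⇒ [2,7,5,6,11,12,8]
j=5: 12>8, skip
swap(4,6) ⇒ [2,7,5,6,8,12,11]; return 4

[2,7,5,6,8,12,11]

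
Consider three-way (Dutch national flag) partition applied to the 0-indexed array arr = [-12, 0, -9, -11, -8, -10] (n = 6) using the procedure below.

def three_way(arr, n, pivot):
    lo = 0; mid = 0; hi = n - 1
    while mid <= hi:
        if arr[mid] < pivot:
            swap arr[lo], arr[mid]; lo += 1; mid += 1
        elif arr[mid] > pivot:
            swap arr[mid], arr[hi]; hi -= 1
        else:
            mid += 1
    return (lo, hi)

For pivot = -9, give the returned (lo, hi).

pivot = -9; lo=0, mid=0, hi=5
arr[mid]=-12<-9: swap arr[0],arr[0]; lo=1,mid=1 → [-12, 0, -9, -11, -8, -10]
arr[mid]=0>-9: swap arr[1],arr[5]; hi=4 → [-12, -10, -9, -11, -8, 0]
arr[mid]=-10<-9: swap arr[1],arr[1]; lo=2,mid=2 → [-12, -10, -9, -11, -8, 0]
arr[mid]=-9=-9: mid=3
arr[mid]=-11<-9: swap arr[2],arr[3]; lo=3,mid=4 → [-12, -10, -11, -9, -8, 0]
arr[mid]=-8>-9: swap arr[4],arr[4]; hi=3 → [-12, -10, -11, -9, -8, 0]
end: lo=3, hi=3; arr = [-12, -10, -11, -9, -8, 0]

(3, 3)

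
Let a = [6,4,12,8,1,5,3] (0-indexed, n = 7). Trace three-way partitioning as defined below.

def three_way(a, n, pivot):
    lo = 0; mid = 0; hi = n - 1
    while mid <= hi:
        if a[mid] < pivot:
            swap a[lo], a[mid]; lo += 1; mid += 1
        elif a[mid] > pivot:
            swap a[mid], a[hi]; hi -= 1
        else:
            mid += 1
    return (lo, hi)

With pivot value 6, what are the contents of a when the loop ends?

[4,3,5,1,6,8,12]

pivot = 6; lo=0, mid=0, hi=6
a[mid]=6=6: mid=1
a[mid]=4<6: swap a[0],a[1]; lo=1,mid=2 → [4,6,12,8,1,5,3]
a[mid]=12>6: swap a[2],a[6]; hi=5 → [4,6,3,8,1,5,12]
a[mid]=3<6: swap a[1],a[2]; lo=2,mid=3 → [4,3,6,8,1,5,12]
a[mid]=8>6: swap a[3],a[5]; hi=4 → [4,3,6,5,1,8,12]
a[mid]=5<6: swap a[2],a[3]; lo=3,mid=4 → [4,3,5,6,1,8,12]
a[mid]=1<6: swap a[3],a[4]; lo=4,mid=5 → [4,3,5,1,6,8,12]
end: lo=4, hi=4; a = [4,3,5,1,6,8,12]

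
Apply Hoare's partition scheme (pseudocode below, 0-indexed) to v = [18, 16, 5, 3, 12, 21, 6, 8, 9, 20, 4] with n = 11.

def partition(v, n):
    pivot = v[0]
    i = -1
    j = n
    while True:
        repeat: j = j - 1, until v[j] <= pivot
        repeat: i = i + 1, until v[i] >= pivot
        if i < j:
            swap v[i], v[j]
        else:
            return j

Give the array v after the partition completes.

[4, 16, 5, 3, 12, 9, 6, 8, 21, 20, 18]

pivot=18
j stops at 10 (4), i stops at 0 (18); swap ⇒ [4, 16, 5, 3, 12, 21, 6, 8, 9, 20, 18]
j stops at 8 (9), i stops at 5 (21); swap ⇒ [4, 16, 5, 3, 12, 9, 6, 8, 21, 20, 18]
j stops at 7, i stops at 8; i≥j ⇒ return 7. v=[4, 16, 5, 3, 12, 9, 6, 8, 21, 20, 18]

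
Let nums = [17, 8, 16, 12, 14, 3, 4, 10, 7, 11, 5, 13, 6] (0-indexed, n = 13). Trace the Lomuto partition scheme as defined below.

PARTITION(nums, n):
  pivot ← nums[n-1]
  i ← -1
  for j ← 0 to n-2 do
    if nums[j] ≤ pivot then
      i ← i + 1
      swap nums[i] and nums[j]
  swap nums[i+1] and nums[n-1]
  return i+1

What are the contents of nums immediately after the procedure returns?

pivot = nums[12] = 6; i = -1
j=0: nums[0]=17 > 6 → no swap
j=1: nums[1]=8 > 6 → no swap
j=2: nums[2]=16 > 6 → no swap
j=3: nums[3]=12 > 6 → no swap
j=4: nums[4]=14 > 6 → no swap
j=5: nums[5]=3 ≤ 6 → i=0, swap nums[0],nums[5] → [3, 8, 16, 12, 14, 17, 4, 10, 7, 11, 5, 13, 6]
j=6: nums[6]=4 ≤ 6 → i=1, swap nums[1],nums[6] → [3, 4, 16, 12, 14, 17, 8, 10, 7, 11, 5, 13, 6]
j=7: nums[7]=10 > 6 → no swap
j=8: nums[8]=7 > 6 → no swap
j=9: nums[9]=11 > 6 → no swap
j=10: nums[10]=5 ≤ 6 → i=2, swap nums[2],nums[10] → [3, 4, 5, 12, 14, 17, 8, 10, 7, 11, 16, 13, 6]
j=11: nums[11]=13 > 6 → no swap
final swap nums[3],nums[12] → [3, 4, 5, 6, 14, 17, 8, 10, 7, 11, 16, 13, 12]; return 3

[3, 4, 5, 6, 14, 17, 8, 10, 7, 11, 16, 13, 12]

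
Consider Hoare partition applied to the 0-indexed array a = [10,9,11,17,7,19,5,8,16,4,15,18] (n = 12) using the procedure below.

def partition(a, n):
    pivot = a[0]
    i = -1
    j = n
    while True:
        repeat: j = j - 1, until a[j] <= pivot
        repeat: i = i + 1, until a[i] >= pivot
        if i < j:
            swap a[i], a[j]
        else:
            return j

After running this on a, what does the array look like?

pivot=10
j stops at 9 (4), i stops at 0 (10); swap ⇒ [4,9,11,17,7,19,5,8,16,10,15,18]
j stops at 7 (8), i stops at 2 (11); swap ⇒ [4,9,8,17,7,19,5,11,16,10,15,18]
j stops at 6 (5), i stops at 3 (17); swap ⇒ [4,9,8,5,7,19,17,11,16,10,15,18]
j stops at 4, i stops at 5; i≥j ⇒ return 4. a=[4,9,8,5,7,19,17,11,16,10,15,18]

[4,9,8,5,7,19,17,11,16,10,15,18]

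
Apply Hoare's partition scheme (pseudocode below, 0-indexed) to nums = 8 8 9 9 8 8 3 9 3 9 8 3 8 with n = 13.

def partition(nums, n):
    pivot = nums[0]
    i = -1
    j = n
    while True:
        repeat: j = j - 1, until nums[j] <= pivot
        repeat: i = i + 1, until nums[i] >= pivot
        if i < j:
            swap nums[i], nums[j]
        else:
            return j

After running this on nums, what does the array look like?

pivot = nums[0] = 8; i = -1, j = 13
j→12 (nums[12]=8≤8), i→0 (nums[0]=8≥8); i<j, swap → 8 8 9 9 8 8 3 9 3 9 8 3 8
j→11 (nums[11]=3≤8), i→1 (nums[1]=8≥8); i<j, swap → 8 3 9 9 8 8 3 9 3 9 8 8 8
j→10 (nums[10]=8≤8), i→2 (nums[2]=9≥8); i<j, swap → 8 3 8 9 8 8 3 9 3 9 9 8 8
j→8 (nums[8]=3≤8), i→3 (nums[3]=9≥8); i<j, swap → 8 3 8 3 8 8 3 9 9 9 9 8 8
j→6 (nums[6]=3≤8), i→4 (nums[4]=8≥8); i<j, swap → 8 3 8 3 3 8 8 9 9 9 9 8 8
j→5, i→5; i≥j, return j=5. nums = 8 3 8 3 3 8 8 9 9 9 9 8 8

8 3 8 3 3 8 8 9 9 9 9 8 8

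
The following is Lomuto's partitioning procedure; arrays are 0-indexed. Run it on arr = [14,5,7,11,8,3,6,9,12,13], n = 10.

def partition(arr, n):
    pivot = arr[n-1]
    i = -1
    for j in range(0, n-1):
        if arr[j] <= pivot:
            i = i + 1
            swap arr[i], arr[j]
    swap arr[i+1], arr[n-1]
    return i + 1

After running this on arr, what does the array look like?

pivot = arr[9] = 13; i = -1
j=0: arr[0]=14 > 13 → no swap
j=1: arr[1]=5 ≤ 13 → i=0, swap arr[0],arr[1] → [5,14,7,11,8,3,6,9,12,13]
j=2: arr[2]=7 ≤ 13 → i=1, swap arr[1],arr[2] → [5,7,14,11,8,3,6,9,12,13]
j=3: arr[3]=11 ≤ 13 → i=2, swap arr[2],arr[3] → [5,7,11,14,8,3,6,9,12,13]
j=4: arr[4]=8 ≤ 13 → i=3, swap arr[3],arr[4] → [5,7,11,8,14,3,6,9,12,13]
j=5: arr[5]=3 ≤ 13 → i=4, swap arr[4],arr[5] → [5,7,11,8,3,14,6,9,12,13]
j=6: arr[6]=6 ≤ 13 → i=5, swap arr[5],arr[6] → [5,7,11,8,3,6,14,9,12,13]
j=7: arr[7]=9 ≤ 13 → i=6, swap arr[6],arr[7] → [5,7,11,8,3,6,9,14,12,13]
j=8: arr[8]=12 ≤ 13 → i=7, swap arr[7],arr[8] → [5,7,11,8,3,6,9,12,14,13]
final swap arr[8],arr[9] → [5,7,11,8,3,6,9,12,13,14]; return 8

[5,7,11,8,3,6,9,12,13,14]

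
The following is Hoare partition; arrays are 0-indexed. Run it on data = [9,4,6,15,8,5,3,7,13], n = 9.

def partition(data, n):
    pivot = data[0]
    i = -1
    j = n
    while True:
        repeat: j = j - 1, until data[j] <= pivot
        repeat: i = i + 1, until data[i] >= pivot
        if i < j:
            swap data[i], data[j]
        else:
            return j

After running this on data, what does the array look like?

[7,4,6,3,8,5,15,9,13]

pivot = data[0] = 9; i = -1, j = 9
j→7 (data[7]=7≤9), i→0 (data[0]=9≥9); i<j, swap → [7,4,6,15,8,5,3,9,13]
j→6 (data[6]=3≤9), i→3 (data[3]=15≥9); i<j, swap → [7,4,6,3,8,5,15,9,13]
j→5, i→6; i≥j, return j=5. data = [7,4,6,3,8,5,15,9,13]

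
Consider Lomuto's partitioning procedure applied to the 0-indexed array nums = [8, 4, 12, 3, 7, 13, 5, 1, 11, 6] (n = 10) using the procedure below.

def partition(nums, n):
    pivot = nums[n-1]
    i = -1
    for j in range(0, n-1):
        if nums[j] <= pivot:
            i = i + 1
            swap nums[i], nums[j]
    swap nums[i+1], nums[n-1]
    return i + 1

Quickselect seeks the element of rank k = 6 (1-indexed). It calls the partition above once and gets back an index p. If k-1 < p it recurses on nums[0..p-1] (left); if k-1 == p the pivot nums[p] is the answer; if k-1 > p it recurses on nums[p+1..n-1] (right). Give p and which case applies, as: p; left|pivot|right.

4; right

pivot = nums[9] = 6; i = -1
j=0: nums[0]=8 > 6 → no swap
j=1: nums[1]=4 ≤ 6 → i=0, swap nums[0],nums[1] → [4, 8, 12, 3, 7, 13, 5, 1, 11, 6]
j=2: nums[2]=12 > 6 → no swap
j=3: nums[3]=3 ≤ 6 → i=1, swap nums[1],nums[3] → [4, 3, 12, 8, 7, 13, 5, 1, 11, 6]
j=4: nums[4]=7 > 6 → no swap
j=5: nums[5]=13 > 6 → no swap
j=6: nums[6]=5 ≤ 6 → i=2, swap nums[2],nums[6] → [4, 3, 5, 8, 7, 13, 12, 1, 11, 6]
j=7: nums[7]=1 ≤ 6 → i=3, swap nums[3],nums[7] → [4, 3, 5, 1, 7, 13, 12, 8, 11, 6]
j=8: nums[8]=11 > 6 → no swap
final swap nums[4],nums[9] → [4, 3, 5, 1, 6, 13, 12, 8, 11, 7]; return 4
p = 4; k-1 = 5 > 4 ⇒ right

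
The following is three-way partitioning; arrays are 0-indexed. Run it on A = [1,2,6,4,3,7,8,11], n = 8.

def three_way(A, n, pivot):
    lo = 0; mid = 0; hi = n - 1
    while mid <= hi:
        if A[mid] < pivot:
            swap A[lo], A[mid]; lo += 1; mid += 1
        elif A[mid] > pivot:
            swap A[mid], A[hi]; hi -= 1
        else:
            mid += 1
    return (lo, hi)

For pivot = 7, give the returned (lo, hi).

(5, 5)

lo=0 mid=0 hi=7
1<7: swap(0,0), lo=1 mid=1 ⇒ [1,2,6,4,3,7,8,11]
2<7: swap(1,1), lo=2 mid=2 ⇒ [1,2,6,4,3,7,8,11]
6<7: swap(2,2), lo=3 mid=3 ⇒ [1,2,6,4,3,7,8,11]
4<7: swap(3,3), lo=4 mid=4 ⇒ [1,2,6,4,3,7,8,11]
3<7: swap(4,4), lo=5 mid=5 ⇒ [1,2,6,4,3,7,8,11]
7=7: mid=6
8>7: swap(6,7), hi=6 ⇒ [1,2,6,4,3,7,11,8]
11>7: swap(6,6), hi=5 ⇒ [1,2,6,4,3,7,11,8]
done. lo=5 hi=5; A=[1,2,6,4,3,7,11,8]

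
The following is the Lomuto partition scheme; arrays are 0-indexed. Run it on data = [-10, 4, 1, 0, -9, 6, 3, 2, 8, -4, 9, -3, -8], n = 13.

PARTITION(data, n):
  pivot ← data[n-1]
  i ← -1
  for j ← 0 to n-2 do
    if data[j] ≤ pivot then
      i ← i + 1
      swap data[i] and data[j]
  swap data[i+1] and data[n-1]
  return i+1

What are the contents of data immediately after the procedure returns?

[-10, -9, -8, 0, 4, 6, 3, 2, 8, -4, 9, -3, 1]

pivot = data[12] = -8; i = -1
j=0: data[0]=-10 ≤ -8 → i=0, swap data[0],data[0] (no change) → [-10, 4, 1, 0, -9, 6, 3, 2, 8, -4, 9, -3, -8]
j=1: data[1]=4 > -8 → no swap
j=2: data[2]=1 > -8 → no swap
j=3: data[3]=0 > -8 → no swap
j=4: data[4]=-9 ≤ -8 → i=1, swap data[1],data[4] → [-10, -9, 1, 0, 4, 6, 3, 2, 8, -4, 9, -3, -8]
j=5: data[5]=6 > -8 → no swap
j=6: data[6]=3 > -8 → no swap
j=7: data[7]=2 > -8 → no swap
j=8: data[8]=8 > -8 → no swap
j=9: data[9]=-4 > -8 → no swap
j=10: data[10]=9 > -8 → no swap
j=11: data[11]=-3 > -8 → no swap
final swap data[2],data[12] → [-10, -9, -8, 0, 4, 6, 3, 2, 8, -4, 9, -3, 1]; return 2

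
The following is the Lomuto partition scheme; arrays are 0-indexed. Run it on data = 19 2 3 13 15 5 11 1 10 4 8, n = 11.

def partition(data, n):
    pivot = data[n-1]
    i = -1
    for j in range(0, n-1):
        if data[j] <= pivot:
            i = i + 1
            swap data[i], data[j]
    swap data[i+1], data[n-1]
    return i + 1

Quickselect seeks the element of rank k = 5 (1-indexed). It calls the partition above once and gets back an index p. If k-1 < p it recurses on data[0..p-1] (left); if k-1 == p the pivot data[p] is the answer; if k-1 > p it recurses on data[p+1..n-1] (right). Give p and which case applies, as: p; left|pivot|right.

5; left

pivot = data[10] = 8; i = -1
j=0: data[0]=19 > 8 → no swap
j=1: data[1]=2 ≤ 8 → i=0, swap data[0],data[1] → 2 19 3 13 15 5 11 1 10 4 8
j=2: data[2]=3 ≤ 8 → i=1, swap data[1],data[2] → 2 3 19 13 15 5 11 1 10 4 8
j=3: data[3]=13 > 8 → no swap
j=4: data[4]=15 > 8 → no swap
j=5: data[5]=5 ≤ 8 → i=2, swap data[2],data[5] → 2 3 5 13 15 19 11 1 10 4 8
j=6: data[6]=11 > 8 → no swap
j=7: data[7]=1 ≤ 8 → i=3, swap data[3],data[7] → 2 3 5 1 15 19 11 13 10 4 8
j=8: data[8]=10 > 8 → no swap
j=9: data[9]=4 ≤ 8 → i=4, swap data[4],data[9] → 2 3 5 1 4 19 11 13 10 15 8
final swap data[5],data[10] → 2 3 5 1 4 8 11 13 10 15 19; return 5
p = 5; k-1 = 4 < 5 ⇒ left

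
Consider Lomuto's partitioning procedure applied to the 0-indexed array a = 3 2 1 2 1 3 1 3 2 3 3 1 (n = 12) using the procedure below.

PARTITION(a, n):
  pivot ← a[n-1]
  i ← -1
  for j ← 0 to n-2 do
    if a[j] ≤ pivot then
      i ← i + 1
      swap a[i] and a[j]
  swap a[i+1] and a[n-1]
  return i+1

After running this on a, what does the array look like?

1 1 1 1 2 3 3 3 2 3 3 2

pivot = a[11] = 1; i = -1
j=0: a[0]=3 > 1 → no swap
j=1: a[1]=2 > 1 → no swap
j=2: a[2]=1 ≤ 1 → i=0, swap a[0],a[2] → 1 2 3 2 1 3 1 3 2 3 3 1
j=3: a[3]=2 > 1 → no swap
j=4: a[4]=1 ≤ 1 → i=1, swap a[1],a[4] → 1 1 3 2 2 3 1 3 2 3 3 1
j=5: a[5]=3 > 1 → no swap
j=6: a[6]=1 ≤ 1 → i=2, swap a[2],a[6] → 1 1 1 2 2 3 3 3 2 3 3 1
j=7: a[7]=3 > 1 → no swap
j=8: a[8]=2 > 1 → no swap
j=9: a[9]=3 > 1 → no swap
j=10: a[10]=3 > 1 → no swap
final swap a[3],a[11] → 1 1 1 1 2 3 3 3 2 3 3 2; return 3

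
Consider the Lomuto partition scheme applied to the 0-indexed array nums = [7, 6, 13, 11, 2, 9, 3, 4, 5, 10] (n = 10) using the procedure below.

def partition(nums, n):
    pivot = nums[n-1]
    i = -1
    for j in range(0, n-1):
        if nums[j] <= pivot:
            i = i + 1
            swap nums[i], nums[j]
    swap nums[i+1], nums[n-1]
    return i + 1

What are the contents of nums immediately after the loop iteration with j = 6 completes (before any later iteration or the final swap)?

[7, 6, 2, 9, 3, 11, 13, 4, 5, 10]

pivot=10, i=-1
j=0: 7≤10, i=0, swap(0,0) ⇒ [7, 6, 13, 11, 2, 9, 3, 4, 5, 10]
j=1: 6≤10, i=1, swap(1,1) ⇒ [7, 6, 13, 11, 2, 9, 3, 4, 5, 10]
j=2: 13>10, skip
j=3: 11>10, skip
j=4: 2≤10, i=2, swap(2,4) ⇒ [7, 6, 2, 11, 13, 9, 3, 4, 5, 10]
j=5: 9≤10, i=3, swap(3,5) ⇒ [7, 6, 2, 9, 13, 11, 3, 4, 5, 10]
j=6: 3≤10, i=4, swap(4,6) ⇒ [7, 6, 2, 9, 3, 11, 13, 4, 5, 10]
(after j=6) nums = [7, 6, 2, 9, 3, 11, 13, 4, 5, 10]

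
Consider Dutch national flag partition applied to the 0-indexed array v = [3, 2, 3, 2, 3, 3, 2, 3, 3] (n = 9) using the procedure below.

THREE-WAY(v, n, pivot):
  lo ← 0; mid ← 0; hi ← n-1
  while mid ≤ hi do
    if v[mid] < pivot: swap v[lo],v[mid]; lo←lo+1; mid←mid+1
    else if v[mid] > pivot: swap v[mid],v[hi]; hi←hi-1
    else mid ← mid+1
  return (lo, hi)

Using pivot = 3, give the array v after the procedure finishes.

[2, 2, 2, 3, 3, 3, 3, 3, 3]

pivot = 3; lo=0, mid=0, hi=8
v[mid]=3=3: mid=1
v[mid]=2<3: swap v[0],v[1]; lo=1,mid=2 → [2, 3, 3, 2, 3, 3, 2, 3, 3]
v[mid]=3=3: mid=3
v[mid]=2<3: swap v[1],v[3]; lo=2,mid=4 → [2, 2, 3, 3, 3, 3, 2, 3, 3]
v[mid]=3=3: mid=5
v[mid]=3=3: mid=6
v[mid]=2<3: swap v[2],v[6]; lo=3,mid=7 → [2, 2, 2, 3, 3, 3, 3, 3, 3]
v[mid]=3=3: mid=8
v[mid]=3=3: mid=9
end: lo=3, hi=8; v = [2, 2, 2, 3, 3, 3, 3, 3, 3]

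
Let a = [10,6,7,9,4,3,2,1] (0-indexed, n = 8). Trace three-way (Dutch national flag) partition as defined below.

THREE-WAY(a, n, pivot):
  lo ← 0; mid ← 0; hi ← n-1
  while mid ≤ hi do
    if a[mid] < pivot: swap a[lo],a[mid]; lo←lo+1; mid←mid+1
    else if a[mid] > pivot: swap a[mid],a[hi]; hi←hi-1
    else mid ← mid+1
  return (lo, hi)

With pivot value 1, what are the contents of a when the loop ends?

[1,7,9,4,3,2,6,10]

lo=0 mid=0 hi=7
10>1: swap(0,7), hi=6 ⇒ [1,6,7,9,4,3,2,10]
1=1: mid=1
6>1: swap(1,6), hi=5 ⇒ [1,2,7,9,4,3,6,10]
2>1: swap(1,5), hi=4 ⇒ [1,3,7,9,4,2,6,10]
3>1: swap(1,4), hi=3 ⇒ [1,4,7,9,3,2,6,10]
4>1: swap(1,3), hi=2 ⇒ [1,9,7,4,3,2,6,10]
9>1: swap(1,2), hi=1 ⇒ [1,7,9,4,3,2,6,10]
7>1: swap(1,1), hi=0 ⇒ [1,7,9,4,3,2,6,10]
done. lo=0 hi=0; a=[1,7,9,4,3,2,6,10]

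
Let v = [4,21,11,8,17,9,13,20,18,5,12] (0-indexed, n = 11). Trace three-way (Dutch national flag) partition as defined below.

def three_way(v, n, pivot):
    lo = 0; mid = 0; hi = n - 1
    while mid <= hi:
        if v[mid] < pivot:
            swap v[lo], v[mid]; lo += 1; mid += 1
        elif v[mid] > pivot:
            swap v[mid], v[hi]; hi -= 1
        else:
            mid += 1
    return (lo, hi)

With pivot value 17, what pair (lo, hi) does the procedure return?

(7, 7)

lo=0 mid=0 hi=10
4<17: swap(0,0), lo=1 mid=1 ⇒ [4,21,11,8,17,9,13,20,18,5,12]
21>17: swap(1,10), hi=9 ⇒ [4,12,11,8,17,9,13,20,18,5,21]
12<17: swap(1,1), lo=2 mid=2 ⇒ [4,12,11,8,17,9,13,20,18,5,21]
11<17: swap(2,2), lo=3 mid=3 ⇒ [4,12,11,8,17,9,13,20,18,5,21]
8<17: swap(3,3), lo=4 mid=4 ⇒ [4,12,11,8,17,9,13,20,18,5,21]
17=17: mid=5
9<17: swap(4,5), lo=5 mid=6 ⇒ [4,12,11,8,9,17,13,20,18,5,21]
13<17: swap(5,6), lo=6 mid=7 ⇒ [4,12,11,8,9,13,17,20,18,5,21]
20>17: swap(7,9), hi=8 ⇒ [4,12,11,8,9,13,17,5,18,20,21]
5<17: swap(6,7), lo=7 mid=8 ⇒ [4,12,11,8,9,13,5,17,18,20,21]
18>17: swap(8,8), hi=7 ⇒ [4,12,11,8,9,13,5,17,18,20,21]
done. lo=7 hi=7; v=[4,12,11,8,9,13,5,17,18,20,21]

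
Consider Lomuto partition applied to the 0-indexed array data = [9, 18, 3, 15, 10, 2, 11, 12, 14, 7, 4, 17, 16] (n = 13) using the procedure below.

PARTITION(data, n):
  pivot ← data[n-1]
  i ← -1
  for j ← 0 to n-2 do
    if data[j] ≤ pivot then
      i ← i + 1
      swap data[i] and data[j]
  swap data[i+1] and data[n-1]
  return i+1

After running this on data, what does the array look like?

pivot = data[12] = 16; i = -1
j=0: data[0]=9 ≤ 16 → i=0, swap data[0],data[0] (no change) → [9, 18, 3, 15, 10, 2, 11, 12, 14, 7, 4, 17, 16]
j=1: data[1]=18 > 16 → no swap
j=2: data[2]=3 ≤ 16 → i=1, swap data[1],data[2] → [9, 3, 18, 15, 10, 2, 11, 12, 14, 7, 4, 17, 16]
j=3: data[3]=15 ≤ 16 → i=2, swap data[2],data[3] → [9, 3, 15, 18, 10, 2, 11, 12, 14, 7, 4, 17, 16]
j=4: data[4]=10 ≤ 16 → i=3, swap data[3],data[4] → [9, 3, 15, 10, 18, 2, 11, 12, 14, 7, 4, 17, 16]
j=5: data[5]=2 ≤ 16 → i=4, swap data[4],data[5] → [9, 3, 15, 10, 2, 18, 11, 12, 14, 7, 4, 17, 16]
j=6: data[6]=11 ≤ 16 → i=5, swap data[5],data[6] → [9, 3, 15, 10, 2, 11, 18, 12, 14, 7, 4, 17, 16]
j=7: data[7]=12 ≤ 16 → i=6, swap data[6],data[7] → [9, 3, 15, 10, 2, 11, 12, 18, 14, 7, 4, 17, 16]
j=8: data[8]=14 ≤ 16 → i=7, swap data[7],data[8] → [9, 3, 15, 10, 2, 11, 12, 14, 18, 7, 4, 17, 16]
j=9: data[9]=7 ≤ 16 → i=8, swap data[8],data[9] → [9, 3, 15, 10, 2, 11, 12, 14, 7, 18, 4, 17, 16]
j=10: data[10]=4 ≤ 16 → i=9, swap data[9],data[10] → [9, 3, 15, 10, 2, 11, 12, 14, 7, 4, 18, 17, 16]
j=11: data[11]=17 > 16 → no swap
final swap data[10],data[12] → [9, 3, 15, 10, 2, 11, 12, 14, 7, 4, 16, 17, 18]; return 10

[9, 3, 15, 10, 2, 11, 12, 14, 7, 4, 16, 17, 18]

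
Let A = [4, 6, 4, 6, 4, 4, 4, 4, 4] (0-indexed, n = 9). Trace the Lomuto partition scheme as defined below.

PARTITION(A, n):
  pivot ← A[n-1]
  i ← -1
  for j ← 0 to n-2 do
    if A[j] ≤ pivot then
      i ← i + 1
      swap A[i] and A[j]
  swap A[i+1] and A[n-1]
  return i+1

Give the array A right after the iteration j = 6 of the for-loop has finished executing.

pivot = A[8] = 4; i = -1
j=0: A[0]=4 ≤ 4 → i=0, swap A[0],A[0] (no change) → [4, 6, 4, 6, 4, 4, 4, 4, 4]
j=1: A[1]=6 > 4 → no swap
j=2: A[2]=4 ≤ 4 → i=1, swap A[1],A[2] → [4, 4, 6, 6, 4, 4, 4, 4, 4]
j=3: A[3]=6 > 4 → no swap
j=4: A[4]=4 ≤ 4 → i=2, swap A[2],A[4] → [4, 4, 4, 6, 6, 4, 4, 4, 4]
j=5: A[5]=4 ≤ 4 → i=3, swap A[3],A[5] → [4, 4, 4, 4, 6, 6, 4, 4, 4]
j=6: A[6]=4 ≤ 4 → i=4, swap A[4],A[6] → [4, 4, 4, 4, 4, 6, 6, 4, 4]
(after j=6) A = [4, 4, 4, 4, 4, 6, 6, 4, 4]

[4, 4, 4, 4, 4, 6, 6, 4, 4]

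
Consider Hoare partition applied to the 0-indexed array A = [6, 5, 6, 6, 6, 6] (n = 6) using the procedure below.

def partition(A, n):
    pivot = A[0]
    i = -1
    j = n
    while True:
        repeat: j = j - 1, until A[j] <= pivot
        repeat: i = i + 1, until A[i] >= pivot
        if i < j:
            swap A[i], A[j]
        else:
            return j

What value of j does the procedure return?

3

pivot = A[0] = 6; i = -1, j = 6
j→5 (A[5]=6≤6), i→0 (A[0]=6≥6); i<j, swap → [6, 5, 6, 6, 6, 6]
j→4 (A[4]=6≤6), i→2 (A[2]=6≥6); i<j, swap → [6, 5, 6, 6, 6, 6]
j→3, i→3; i≥j, return j=3. A = [6, 5, 6, 6, 6, 6]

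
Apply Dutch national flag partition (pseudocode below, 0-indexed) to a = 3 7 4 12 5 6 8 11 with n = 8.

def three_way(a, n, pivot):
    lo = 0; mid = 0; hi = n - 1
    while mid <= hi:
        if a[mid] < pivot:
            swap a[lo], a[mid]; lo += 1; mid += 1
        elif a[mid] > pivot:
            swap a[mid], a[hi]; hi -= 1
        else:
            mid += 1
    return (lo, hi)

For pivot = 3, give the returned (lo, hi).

(0, 0)

lo=0 mid=0 hi=7
3=3: mid=1
7>3: swap(1,7), hi=6 ⇒ 3 11 4 12 5 6 8 7
11>3: swap(1,6), hi=5 ⇒ 3 8 4 12 5 6 11 7
8>3: swap(1,5), hi=4 ⇒ 3 6 4 12 5 8 11 7
6>3: swap(1,4), hi=3 ⇒ 3 5 4 12 6 8 11 7
5>3: swap(1,3), hi=2 ⇒ 3 12 4 5 6 8 11 7
12>3: swap(1,2), hi=1 ⇒ 3 4 12 5 6 8 11 7
4>3: swap(1,1), hi=0 ⇒ 3 4 12 5 6 8 11 7
done. lo=0 hi=0; a=3 4 12 5 6 8 11 7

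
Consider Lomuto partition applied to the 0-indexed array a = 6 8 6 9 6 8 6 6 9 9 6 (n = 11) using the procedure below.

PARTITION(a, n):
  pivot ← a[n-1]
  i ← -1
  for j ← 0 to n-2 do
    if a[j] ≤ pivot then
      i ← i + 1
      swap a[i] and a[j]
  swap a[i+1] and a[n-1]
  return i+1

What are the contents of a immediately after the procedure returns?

6 6 6 6 6 6 9 8 9 9 8

pivot=6, i=-1
j=0: 6≤6, i=0, swap(0,0) ⇒ 6 8 6 9 6 8 6 6 9 9 6
j=1: 8>6, skip
j=2: 6≤6, i=1, swap(1,2) ⇒ 6 6 8 9 6 8 6 6 9 9 6
j=3: 9>6, skip
j=4: 6≤6, i=2, swap(2,4) ⇒ 6 6 6 9 8 8 6 6 9 9 6
j=5: 8>6, skip
j=6: 6≤6, i=3, swap(3,6) ⇒ 6 6 6 6 8 8 9 6 9 9 6
j=7: 6≤6, i=4, swap(4,7) ⇒ 6 6 6 6 6 8 9 8 9 9 6
j=8: 9>6, skip
j=9: 9>6, skip
swap(5,10) ⇒ 6 6 6 6 6 6 9 8 9 9 8; return 5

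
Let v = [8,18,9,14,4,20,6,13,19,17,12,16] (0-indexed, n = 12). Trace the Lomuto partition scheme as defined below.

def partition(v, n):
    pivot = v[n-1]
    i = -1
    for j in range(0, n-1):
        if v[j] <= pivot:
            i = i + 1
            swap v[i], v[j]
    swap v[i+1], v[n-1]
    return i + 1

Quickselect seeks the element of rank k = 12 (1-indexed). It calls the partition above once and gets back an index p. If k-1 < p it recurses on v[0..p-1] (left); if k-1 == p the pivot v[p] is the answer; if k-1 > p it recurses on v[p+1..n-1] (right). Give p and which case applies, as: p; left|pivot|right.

7; right

pivot = v[11] = 16; i = -1
j=0: v[0]=8 ≤ 16 → i=0, swap v[0],v[0] (no change) → [8,18,9,14,4,20,6,13,19,17,12,16]
j=1: v[1]=18 > 16 → no swap
j=2: v[2]=9 ≤ 16 → i=1, swap v[1],v[2] → [8,9,18,14,4,20,6,13,19,17,12,16]
j=3: v[3]=14 ≤ 16 → i=2, swap v[2],v[3] → [8,9,14,18,4,20,6,13,19,17,12,16]
j=4: v[4]=4 ≤ 16 → i=3, swap v[3],v[4] → [8,9,14,4,18,20,6,13,19,17,12,16]
j=5: v[5]=20 > 16 → no swap
j=6: v[6]=6 ≤ 16 → i=4, swap v[4],v[6] → [8,9,14,4,6,20,18,13,19,17,12,16]
j=7: v[7]=13 ≤ 16 → i=5, swap v[5],v[7] → [8,9,14,4,6,13,18,20,19,17,12,16]
j=8: v[8]=19 > 16 → no swap
j=9: v[9]=17 > 16 → no swap
j=10: v[10]=12 ≤ 16 → i=6, swap v[6],v[10] → [8,9,14,4,6,13,12,20,19,17,18,16]
final swap v[7],v[11] → [8,9,14,4,6,13,12,16,19,17,18,20]; return 7
p = 7; k-1 = 11 > 7 ⇒ right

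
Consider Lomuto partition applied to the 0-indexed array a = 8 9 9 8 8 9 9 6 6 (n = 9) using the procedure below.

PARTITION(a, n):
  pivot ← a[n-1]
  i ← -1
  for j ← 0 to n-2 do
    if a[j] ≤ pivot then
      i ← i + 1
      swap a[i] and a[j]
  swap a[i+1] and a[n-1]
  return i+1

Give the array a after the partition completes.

pivot = a[8] = 6; i = -1
j=0: a[0]=8 > 6 → no swap
j=1: a[1]=9 > 6 → no swap
j=2: a[2]=9 > 6 → no swap
j=3: a[3]=8 > 6 → no swap
j=4: a[4]=8 > 6 → no swap
j=5: a[5]=9 > 6 → no swap
j=6: a[6]=9 > 6 → no swap
j=7: a[7]=6 ≤ 6 → i=0, swap a[0],a[7] → 6 9 9 8 8 9 9 8 6
final swap a[1],a[8] → 6 6 9 8 8 9 9 8 9; return 1

6 6 9 8 8 9 9 8 9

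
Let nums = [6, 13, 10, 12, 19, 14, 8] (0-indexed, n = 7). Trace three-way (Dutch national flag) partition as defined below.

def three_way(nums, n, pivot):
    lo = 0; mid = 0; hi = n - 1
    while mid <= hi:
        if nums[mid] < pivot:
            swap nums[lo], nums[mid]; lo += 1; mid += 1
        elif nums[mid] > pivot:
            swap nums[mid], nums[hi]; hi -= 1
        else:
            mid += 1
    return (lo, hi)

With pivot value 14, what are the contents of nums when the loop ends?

[6, 13, 10, 12, 8, 14, 19]

pivot = 14; lo=0, mid=0, hi=6
nums[mid]=6<14: swap nums[0],nums[0]; lo=1,mid=1 → [6, 13, 10, 12, 19, 14, 8]
nums[mid]=13<14: swap nums[1],nums[1]; lo=2,mid=2 → [6, 13, 10, 12, 19, 14, 8]
nums[mid]=10<14: swap nums[2],nums[2]; lo=3,mid=3 → [6, 13, 10, 12, 19, 14, 8]
nums[mid]=12<14: swap nums[3],nums[3]; lo=4,mid=4 → [6, 13, 10, 12, 19, 14, 8]
nums[mid]=19>14: swap nums[4],nums[6]; hi=5 → [6, 13, 10, 12, 8, 14, 19]
nums[mid]=8<14: swap nums[4],nums[4]; lo=5,mid=5 → [6, 13, 10, 12, 8, 14, 19]
nums[mid]=14=14: mid=6
end: lo=5, hi=5; nums = [6, 13, 10, 12, 8, 14, 19]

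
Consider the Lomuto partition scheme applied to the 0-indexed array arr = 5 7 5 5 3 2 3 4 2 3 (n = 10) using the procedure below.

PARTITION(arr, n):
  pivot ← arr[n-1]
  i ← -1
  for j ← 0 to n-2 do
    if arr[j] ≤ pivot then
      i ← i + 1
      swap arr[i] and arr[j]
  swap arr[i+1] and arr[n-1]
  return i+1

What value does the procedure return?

4

pivot=3, i=-1
j=0: 5>3, skip
j=1: 7>3, skip
j=2: 5>3, skip
j=3: 5>3, skip
j=4: 3≤3, i=0, swap(0,4) ⇒ 3 7 5 5 5 2 3 4 2 3
j=5: 2≤3, i=1, swap(1,5) ⇒ 3 2 5 5 5 7 3 4 2 3
j=6: 3≤3, i=2, swap(2,6) ⇒ 3 2 3 5 5 7 5 4 2 3
j=7: 4>3, skip
j=8: 2≤3, i=3, swap(3,8) ⇒ 3 2 3 2 5 7 5 4 5 3
swap(4,9) ⇒ 3 2 3 2 3 7 5 4 5 5; return 4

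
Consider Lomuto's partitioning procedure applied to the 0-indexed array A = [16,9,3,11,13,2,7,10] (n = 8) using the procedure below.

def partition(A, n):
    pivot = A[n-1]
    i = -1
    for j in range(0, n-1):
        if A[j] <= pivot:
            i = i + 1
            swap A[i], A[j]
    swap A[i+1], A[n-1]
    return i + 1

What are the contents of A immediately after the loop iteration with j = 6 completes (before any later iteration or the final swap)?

[9,3,2,7,13,16,11,10]

pivot=10, i=-1
j=0: 16>10, skip
j=1: 9≤10, i=0, swap(0,1) ⇒ [9,16,3,11,13,2,7,10]
j=2: 3≤10, i=1, swap(1,2) ⇒ [9,3,16,11,13,2,7,10]
j=3: 11>10, skip
j=4: 13>10, skip
j=5: 2≤10, i=2, swap(2,5) ⇒ [9,3,2,11,13,16,7,10]
j=6: 7≤10, i=3, swap(3,6) ⇒ [9,3,2,7,13,16,11,10]
(after j=6) A = [9,3,2,7,13,16,11,10]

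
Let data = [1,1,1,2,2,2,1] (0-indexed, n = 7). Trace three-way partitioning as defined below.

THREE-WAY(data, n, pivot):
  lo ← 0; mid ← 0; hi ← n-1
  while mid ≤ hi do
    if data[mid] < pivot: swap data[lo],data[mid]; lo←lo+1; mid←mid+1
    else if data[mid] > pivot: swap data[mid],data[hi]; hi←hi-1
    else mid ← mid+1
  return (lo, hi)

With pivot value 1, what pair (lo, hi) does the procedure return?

(0, 3)

lo=0 mid=0 hi=6
1=1: mid=1
1=1: mid=2
1=1: mid=3
2>1: swap(3,6), hi=5 ⇒ [1,1,1,1,2,2,2]
1=1: mid=4
2>1: swap(4,5), hi=4 ⇒ [1,1,1,1,2,2,2]
2>1: swap(4,4), hi=3 ⇒ [1,1,1,1,2,2,2]
done. lo=0 hi=3; data=[1,1,1,1,2,2,2]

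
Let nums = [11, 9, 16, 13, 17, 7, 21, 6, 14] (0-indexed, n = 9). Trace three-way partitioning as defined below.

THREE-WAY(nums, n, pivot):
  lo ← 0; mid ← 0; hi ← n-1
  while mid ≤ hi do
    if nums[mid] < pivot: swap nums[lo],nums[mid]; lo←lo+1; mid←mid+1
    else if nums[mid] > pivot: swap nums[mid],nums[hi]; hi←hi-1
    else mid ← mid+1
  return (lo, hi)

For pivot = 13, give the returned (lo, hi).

(4, 4)

pivot = 13; lo=0, mid=0, hi=8
nums[mid]=11<13: swap nums[0],nums[0]; lo=1,mid=1 → [11, 9, 16, 13, 17, 7, 21, 6, 14]
nums[mid]=9<13: swap nums[1],nums[1]; lo=2,mid=2 → [11, 9, 16, 13, 17, 7, 21, 6, 14]
nums[mid]=16>13: swap nums[2],nums[8]; hi=7 → [11, 9, 14, 13, 17, 7, 21, 6, 16]
nums[mid]=14>13: swap nums[2],nums[7]; hi=6 → [11, 9, 6, 13, 17, 7, 21, 14, 16]
nums[mid]=6<13: swap nums[2],nums[2]; lo=3,mid=3 → [11, 9, 6, 13, 17, 7, 21, 14, 16]
nums[mid]=13=13: mid=4
nums[mid]=17>13: swap nums[4],nums[6]; hi=5 → [11, 9, 6, 13, 21, 7, 17, 14, 16]
nums[mid]=21>13: swap nums[4],nums[5]; hi=4 → [11, 9, 6, 13, 7, 21, 17, 14, 16]
nums[mid]=7<13: swap nums[3],nums[4]; lo=4,mid=5 → [11, 9, 6, 7, 13, 21, 17, 14, 16]
end: lo=4, hi=4; nums = [11, 9, 6, 7, 13, 21, 17, 14, 16]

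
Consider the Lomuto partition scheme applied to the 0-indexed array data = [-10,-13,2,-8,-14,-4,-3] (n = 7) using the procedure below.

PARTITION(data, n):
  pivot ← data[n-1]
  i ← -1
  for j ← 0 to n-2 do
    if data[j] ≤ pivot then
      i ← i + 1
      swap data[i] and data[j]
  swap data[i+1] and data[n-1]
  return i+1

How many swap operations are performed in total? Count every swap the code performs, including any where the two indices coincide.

pivot=-3, i=-1
j=0: -10≤-3, i=0, swap(0,0) ⇒ [-10,-13,2,-8,-14,-4,-3]
j=1: -13≤-3, i=1, swap(1,1) ⇒ [-10,-13,2,-8,-14,-4,-3]
j=2: 2>-3, skip
j=3: -8≤-3, i=2, swap(2,3) ⇒ [-10,-13,-8,2,-14,-4,-3]
j=4: -14≤-3, i=3, swap(3,4) ⇒ [-10,-13,-8,-14,2,-4,-3]
j=5: -4≤-3, i=4, swap(4,5) ⇒ [-10,-13,-8,-14,-4,2,-3]
swap(5,6) ⇒ [-10,-13,-8,-14,-4,-3,2]; return 5

6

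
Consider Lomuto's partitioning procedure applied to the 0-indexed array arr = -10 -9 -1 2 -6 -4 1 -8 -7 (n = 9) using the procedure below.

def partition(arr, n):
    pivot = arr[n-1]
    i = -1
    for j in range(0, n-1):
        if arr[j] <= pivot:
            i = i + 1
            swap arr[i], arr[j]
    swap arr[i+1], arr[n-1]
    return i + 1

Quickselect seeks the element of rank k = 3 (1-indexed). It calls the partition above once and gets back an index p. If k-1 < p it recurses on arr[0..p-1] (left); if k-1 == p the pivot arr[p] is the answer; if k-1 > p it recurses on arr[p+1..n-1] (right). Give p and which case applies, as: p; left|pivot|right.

pivot=-7, i=-1
j=0: -10≤-7, i=0, swap(0,0) ⇒ -10 -9 -1 2 -6 -4 1 -8 -7
j=1: -9≤-7, i=1, swap(1,1) ⇒ -10 -9 -1 2 -6 -4 1 -8 -7
j=2: -1>-7, skip
j=3: 2>-7, skip
j=4: -6>-7, skip
j=5: -4>-7, skip
j=6: 1>-7, skip
j=7: -8≤-7, i=2, swap(2,7) ⇒ -10 -9 -8 2 -6 -4 1 -1 -7
swap(3,8) ⇒ -10 -9 -8 -7 -6 -4 1 -1 2; return 3
p = 3; k-1 = 2 < 3 ⇒ left

3; left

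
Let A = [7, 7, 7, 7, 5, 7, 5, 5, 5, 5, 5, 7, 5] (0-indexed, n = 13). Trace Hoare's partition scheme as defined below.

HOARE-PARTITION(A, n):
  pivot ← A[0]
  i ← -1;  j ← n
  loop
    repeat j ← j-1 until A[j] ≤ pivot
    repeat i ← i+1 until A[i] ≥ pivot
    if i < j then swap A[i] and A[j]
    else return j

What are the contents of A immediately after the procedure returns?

[5, 7, 5, 5, 5, 5, 5, 5, 7, 7, 7, 7, 7]

pivot = A[0] = 7; i = -1, j = 13
j→12 (A[12]=5≤7), i→0 (A[0]=7≥7); i<j, swap → [5, 7, 7, 7, 5, 7, 5, 5, 5, 5, 5, 7, 7]
j→11 (A[11]=7≤7), i→1 (A[1]=7≥7); i<j, swap → [5, 7, 7, 7, 5, 7, 5, 5, 5, 5, 5, 7, 7]
j→10 (A[10]=5≤7), i→2 (A[2]=7≥7); i<j, swap → [5, 7, 5, 7, 5, 7, 5, 5, 5, 5, 7, 7, 7]
j→9 (A[9]=5≤7), i→3 (A[3]=7≥7); i<j, swap → [5, 7, 5, 5, 5, 7, 5, 5, 5, 7, 7, 7, 7]
j→8 (A[8]=5≤7), i→5 (A[5]=7≥7); i<j, swap → [5, 7, 5, 5, 5, 5, 5, 5, 7, 7, 7, 7, 7]
j→7, i→8; i≥j, return j=7. A = [5, 7, 5, 5, 5, 5, 5, 5, 7, 7, 7, 7, 7]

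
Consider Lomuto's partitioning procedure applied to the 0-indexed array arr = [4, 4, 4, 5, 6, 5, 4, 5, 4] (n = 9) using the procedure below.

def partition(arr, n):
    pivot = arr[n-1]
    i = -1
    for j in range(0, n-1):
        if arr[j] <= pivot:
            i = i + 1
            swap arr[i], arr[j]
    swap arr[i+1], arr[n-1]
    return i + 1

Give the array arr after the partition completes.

pivot = arr[8] = 4; i = -1
j=0: arr[0]=4 ≤ 4 → i=0, swap arr[0],arr[0] (no change) → [4, 4, 4, 5, 6, 5, 4, 5, 4]
j=1: arr[1]=4 ≤ 4 → i=1, swap arr[1],arr[1] (no change) → [4, 4, 4, 5, 6, 5, 4, 5, 4]
j=2: arr[2]=4 ≤ 4 → i=2, swap arr[2],arr[2] (no change) → [4, 4, 4, 5, 6, 5, 4, 5, 4]
j=3: arr[3]=5 > 4 → no swap
j=4: arr[4]=6 > 4 → no swap
j=5: arr[5]=5 > 4 → no swap
j=6: arr[6]=4 ≤ 4 → i=3, swap arr[3],arr[6] → [4, 4, 4, 4, 6, 5, 5, 5, 4]
j=7: arr[7]=5 > 4 → no swap
final swap arr[4],arr[8] → [4, 4, 4, 4, 4, 5, 5, 5, 6]; return 4

[4, 4, 4, 4, 4, 5, 5, 5, 6]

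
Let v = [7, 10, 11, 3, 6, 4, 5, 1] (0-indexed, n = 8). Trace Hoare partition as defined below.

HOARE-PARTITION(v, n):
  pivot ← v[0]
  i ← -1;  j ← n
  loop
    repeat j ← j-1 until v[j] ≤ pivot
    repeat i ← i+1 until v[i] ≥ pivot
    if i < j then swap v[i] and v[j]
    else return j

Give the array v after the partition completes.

pivot = v[0] = 7; i = -1, j = 8
j→7 (v[7]=1≤7), i→0 (v[0]=7≥7); i<j, swap → [1, 10, 11, 3, 6, 4, 5, 7]
j→6 (v[6]=5≤7), i→1 (v[1]=10≥7); i<j, swap → [1, 5, 11, 3, 6, 4, 10, 7]
j→5 (v[5]=4≤7), i→2 (v[2]=11≥7); i<j, swap → [1, 5, 4, 3, 6, 11, 10, 7]
j→4, i→5; i≥j, return j=4. v = [1, 5, 4, 3, 6, 11, 10, 7]

[1, 5, 4, 3, 6, 11, 10, 7]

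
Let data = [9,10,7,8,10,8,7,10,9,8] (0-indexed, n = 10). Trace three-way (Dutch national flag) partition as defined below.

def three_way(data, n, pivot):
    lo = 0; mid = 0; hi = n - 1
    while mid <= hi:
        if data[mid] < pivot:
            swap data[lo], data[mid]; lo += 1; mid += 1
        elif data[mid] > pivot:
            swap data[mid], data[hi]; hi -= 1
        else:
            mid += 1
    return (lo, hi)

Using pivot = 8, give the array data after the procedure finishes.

[7,7,8,8,8,10,10,9,10,9]

pivot = 8; lo=0, mid=0, hi=9
data[mid]=9>8: swap data[0],data[9]; hi=8 → [8,10,7,8,10,8,7,10,9,9]
data[mid]=8=8: mid=1
data[mid]=10>8: swap data[1],data[8]; hi=7 → [8,9,7,8,10,8,7,10,10,9]
data[mid]=9>8: swap data[1],data[7]; hi=6 → [8,10,7,8,10,8,7,9,10,9]
data[mid]=10>8: swap data[1],data[6]; hi=5 → [8,7,7,8,10,8,10,9,10,9]
data[mid]=7<8: swap data[0],data[1]; lo=1,mid=2 → [7,8,7,8,10,8,10,9,10,9]
data[mid]=7<8: swap data[1],data[2]; lo=2,mid=3 → [7,7,8,8,10,8,10,9,10,9]
data[mid]=8=8: mid=4
data[mid]=10>8: swap data[4],data[5]; hi=4 → [7,7,8,8,8,10,10,9,10,9]
data[mid]=8=8: mid=5
end: lo=2, hi=4; data = [7,7,8,8,8,10,10,9,10,9]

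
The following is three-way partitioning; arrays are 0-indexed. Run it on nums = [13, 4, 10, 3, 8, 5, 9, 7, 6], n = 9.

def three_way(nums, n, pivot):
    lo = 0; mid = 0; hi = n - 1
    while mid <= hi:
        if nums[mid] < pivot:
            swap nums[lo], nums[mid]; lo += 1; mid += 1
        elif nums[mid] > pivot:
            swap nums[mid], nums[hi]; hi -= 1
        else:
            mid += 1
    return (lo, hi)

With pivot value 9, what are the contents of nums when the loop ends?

[6, 4, 7, 3, 8, 5, 9, 10, 13]

lo=0 mid=0 hi=8
13>9: swap(0,8), hi=7 ⇒ [6, 4, 10, 3, 8, 5, 9, 7, 13]
6<9: swap(0,0), lo=1 mid=1 ⇒ [6, 4, 10, 3, 8, 5, 9, 7, 13]
4<9: swap(1,1), lo=2 mid=2 ⇒ [6, 4, 10, 3, 8, 5, 9, 7, 13]
10>9: swap(2,7), hi=6 ⇒ [6, 4, 7, 3, 8, 5, 9, 10, 13]
7<9: swap(2,2), lo=3 mid=3 ⇒ [6, 4, 7, 3, 8, 5, 9, 10, 13]
3<9: swap(3,3), lo=4 mid=4 ⇒ [6, 4, 7, 3, 8, 5, 9, 10, 13]
8<9: swap(4,4), lo=5 mid=5 ⇒ [6, 4, 7, 3, 8, 5, 9, 10, 13]
5<9: swap(5,5), lo=6 mid=6 ⇒ [6, 4, 7, 3, 8, 5, 9, 10, 13]
9=9: mid=7
done. lo=6 hi=6; nums=[6, 4, 7, 3, 8, 5, 9, 10, 13]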